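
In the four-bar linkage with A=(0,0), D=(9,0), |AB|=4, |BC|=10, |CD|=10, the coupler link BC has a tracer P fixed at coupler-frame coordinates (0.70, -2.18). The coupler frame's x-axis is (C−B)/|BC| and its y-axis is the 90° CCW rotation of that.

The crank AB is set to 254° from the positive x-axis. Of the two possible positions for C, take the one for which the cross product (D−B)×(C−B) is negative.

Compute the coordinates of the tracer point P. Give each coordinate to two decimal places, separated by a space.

-1.83 -6.01

A=(0,0), D=(9.00,0)
B = A + 4.00·(cos254°, sin254°) = (-1.1025, -3.8450)
|BD| = 10.8095
circle(B,10.00) ∩ circle(D,10.00): a=5.4048, h=8.4136
  candidates: C₊=(0.9559,5.9408) cross=90.947; C₋=(6.9415,-9.7858) cross=-90.947
  mode - wants cross < 0 → take C=(6.9415,-9.7858) (cross=-90.947)
ex = (C−B)/|BC| = (0.8044,-0.5941); ey = (0.5941,0.8044)
P = B + 0.70·ex + -2.18·ey = (-1.8346,-6.0145)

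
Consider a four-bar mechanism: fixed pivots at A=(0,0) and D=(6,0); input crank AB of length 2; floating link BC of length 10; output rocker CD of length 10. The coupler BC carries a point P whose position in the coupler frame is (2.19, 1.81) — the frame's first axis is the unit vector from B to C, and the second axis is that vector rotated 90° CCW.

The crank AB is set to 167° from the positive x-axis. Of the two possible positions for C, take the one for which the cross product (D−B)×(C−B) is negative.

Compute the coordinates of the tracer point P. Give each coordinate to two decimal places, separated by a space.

0.51 -0.98

A=(0,0), D=(6.00,0)
B = A + 2.00·(cos167°, sin167°) = (-1.9487, 0.4499)
|BD| = 7.9615
circle(B,10.00) ∩ circle(D,10.00): a=3.9807, h=9.1735
  candidates: C₊=(2.5440,9.3838) cross=73.035; C₋=(1.5072,-8.9339) cross=-73.035
  mode - wants cross < 0 → take C=(1.5072,-8.9339) (cross=-73.035)
ex = (C−B)/|BC| = (0.3456,-0.9384); ey = (0.9384,0.3456)
P = B + 2.19·ex + 1.81·ey = (0.5066,-0.9796)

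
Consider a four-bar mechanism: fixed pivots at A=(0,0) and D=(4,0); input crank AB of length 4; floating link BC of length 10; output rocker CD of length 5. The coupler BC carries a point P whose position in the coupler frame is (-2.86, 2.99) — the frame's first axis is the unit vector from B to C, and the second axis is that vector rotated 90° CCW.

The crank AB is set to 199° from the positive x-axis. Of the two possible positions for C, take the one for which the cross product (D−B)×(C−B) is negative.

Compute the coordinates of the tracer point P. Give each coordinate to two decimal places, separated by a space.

A=(0,0), D=(4.00,0)
B = A + 4.00·(cos199°, sin199°) = (-3.7821, -1.3023)
|BD| = 7.8903
circle(B,10.00) ∩ circle(D,5.00): a=8.6978, h=4.9344
  candidates: C₊=(3.9821,5.0000) cross=38.933; C₋=(5.6109,-4.7334) cross=-38.933
  mode - wants cross < 0 → take C=(5.6109,-4.7334) (cross=-38.933)
ex = (C−B)/|BC| = (0.9393,-0.3431); ey = (0.3431,0.9393)
P = B + -2.86·ex + 2.99·ey = (-5.4425,2.4875)

-5.44 2.49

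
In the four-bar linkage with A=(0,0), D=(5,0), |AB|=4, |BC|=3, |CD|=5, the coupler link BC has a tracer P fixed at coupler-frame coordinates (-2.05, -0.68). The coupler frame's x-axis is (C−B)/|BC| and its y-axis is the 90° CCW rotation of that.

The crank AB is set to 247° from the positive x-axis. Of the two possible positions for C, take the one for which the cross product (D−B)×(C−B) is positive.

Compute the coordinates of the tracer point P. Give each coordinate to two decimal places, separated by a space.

-2.18 -5.75

A=(0,0), D=(5.00,0)
B = A + 4.00·(cos247°, sin247°) = (-1.5629, -3.6820)
|BD| = 7.5252
circle(B,3.00) ∩ circle(D,5.00): a=2.6995, h=1.3086
  candidates: C₊=(0.1511,-1.2199) cross=9.848; C₋=(1.4317,-3.5025) cross=-9.848
  mode + wants cross > 0 → take C=(0.1511,-1.2199) (cross=9.848)
ex = (C−B)/|BC| = (0.5713,0.8207); ey = (-0.8207,0.5713)
P = B + -2.05·ex + -0.68·ey = (-2.1761,-5.7530)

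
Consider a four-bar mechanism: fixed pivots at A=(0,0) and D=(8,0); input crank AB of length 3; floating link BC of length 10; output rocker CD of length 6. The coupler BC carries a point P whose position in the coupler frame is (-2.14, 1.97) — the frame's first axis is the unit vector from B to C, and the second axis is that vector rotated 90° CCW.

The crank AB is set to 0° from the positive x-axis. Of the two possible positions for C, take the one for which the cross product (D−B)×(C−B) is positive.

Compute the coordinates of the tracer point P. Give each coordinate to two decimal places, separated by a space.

0.20 0.78

A=(0,0), D=(8.00,0)
B = A + 3.00·(cos0°, sin0°) = (3.0000, 0.0000)
|BD| = 5.0000
circle(B,10.00) ∩ circle(D,6.00): a=8.9000, h=4.5596
  candidates: C₊=(11.9000,4.5596) cross=22.798; C₋=(11.9000,-4.5596) cross=-22.798
  mode + wants cross > 0 → take C=(11.9000,4.5596) (cross=22.798)
ex = (C−B)/|BC| = (0.8900,0.4560); ey = (-0.4560,0.8900)
P = B + -2.14·ex + 1.97·ey = (0.1972,0.7775)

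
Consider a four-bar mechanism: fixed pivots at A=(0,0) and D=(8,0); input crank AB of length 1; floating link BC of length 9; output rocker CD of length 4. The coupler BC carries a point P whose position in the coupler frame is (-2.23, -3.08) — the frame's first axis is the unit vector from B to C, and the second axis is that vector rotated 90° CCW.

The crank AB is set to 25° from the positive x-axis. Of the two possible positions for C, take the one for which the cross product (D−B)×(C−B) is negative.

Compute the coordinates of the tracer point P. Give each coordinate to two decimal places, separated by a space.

A=(0,0), D=(8.00,0)
B = A + 1.00·(cos25°, sin25°) = (0.9063, 0.4226)
|BD| = 7.1063
circle(B,9.00) ∩ circle(D,4.00): a=8.1266, h=3.8677
  candidates: C₊=(9.2485,3.8002) cross=27.485; C₋=(8.7885,-3.9215) cross=-27.485
  mode - wants cross < 0 → take C=(8.7885,-3.9215) (cross=-27.485)
ex = (C−B)/|BC| = (0.8758,-0.4827); ey = (0.4827,0.8758)
P = B + -2.23·ex + -3.08·ey = (-2.5334,-1.1985)

-2.53 -1.20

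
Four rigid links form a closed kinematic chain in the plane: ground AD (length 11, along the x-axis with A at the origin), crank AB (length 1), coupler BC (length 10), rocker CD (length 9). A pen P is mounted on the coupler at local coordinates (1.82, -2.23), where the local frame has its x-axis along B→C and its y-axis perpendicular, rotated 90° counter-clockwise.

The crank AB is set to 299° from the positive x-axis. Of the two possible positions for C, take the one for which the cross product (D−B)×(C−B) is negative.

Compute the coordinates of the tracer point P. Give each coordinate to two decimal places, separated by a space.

0.09 -3.73

A=(0,0), D=(11.00,0)
B = A + 1.00·(cos299°, sin299°) = (0.4848, -0.8746)
|BD| = 10.5515
circle(B,10.00) ∩ circle(D,9.00): a=6.1761, h=7.8648
  candidates: C₊=(5.9877,7.4751) cross=82.986; C₋=(7.2916,-8.2005) cross=-82.986
  mode - wants cross < 0 → take C=(7.2916,-8.2005) (cross=-82.986)
ex = (C−B)/|BC| = (0.6807,-0.7326); ey = (0.7326,0.6807)
P = B + 1.82·ex + -2.23·ey = (0.0900,-3.7258)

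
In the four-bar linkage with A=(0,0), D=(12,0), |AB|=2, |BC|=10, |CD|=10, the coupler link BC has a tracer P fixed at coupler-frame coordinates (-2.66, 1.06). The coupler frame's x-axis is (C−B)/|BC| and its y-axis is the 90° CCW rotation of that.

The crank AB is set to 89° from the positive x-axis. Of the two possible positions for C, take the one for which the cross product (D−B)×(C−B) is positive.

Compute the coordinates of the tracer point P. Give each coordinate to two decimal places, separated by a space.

A=(0,0), D=(12.00,0)
B = A + 2.00·(cos89°, sin89°) = (0.0349, 1.9997)
|BD| = 12.1310
circle(B,10.00) ∩ circle(D,10.00): a=6.0655, h=7.9504
  candidates: C₊=(7.3280,8.8415) cross=96.447; C₋=(4.7069,-6.8418) cross=-96.447
  mode + wants cross > 0 → take C=(7.3280,8.8415) (cross=96.447)
ex = (C−B)/|BC| = (0.7293,0.6842); ey = (-0.6842,0.7293)
P = B + -2.66·ex + 1.06·ey = (-2.6303,0.9528)

-2.63 0.95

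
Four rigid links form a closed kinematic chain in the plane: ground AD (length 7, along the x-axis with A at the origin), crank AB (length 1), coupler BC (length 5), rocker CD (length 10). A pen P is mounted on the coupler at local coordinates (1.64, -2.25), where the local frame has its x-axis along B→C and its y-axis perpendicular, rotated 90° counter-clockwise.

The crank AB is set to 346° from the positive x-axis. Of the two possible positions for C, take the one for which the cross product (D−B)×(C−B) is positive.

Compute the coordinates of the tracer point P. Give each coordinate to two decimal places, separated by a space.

A=(0,0), D=(7.00,0)
B = A + 1.00·(cos346°, sin346°) = (0.9703, -0.2419)
|BD| = 6.0346
circle(B,5.00) ∩ circle(D,10.00): a=-3.1969, h=3.8444
  candidates: C₊=(-2.3782,3.4713) cross=23.199; C₋=(-2.0699,-4.2114) cross=-23.199
  mode + wants cross > 0 → take C=(-2.3782,3.4713) (cross=23.199)
ex = (C−B)/|BC| = (-0.6697,0.7426); ey = (-0.7426,-0.6697)
P = B + 1.64·ex + -2.25·ey = (1.5429,2.4828)

1.54 2.48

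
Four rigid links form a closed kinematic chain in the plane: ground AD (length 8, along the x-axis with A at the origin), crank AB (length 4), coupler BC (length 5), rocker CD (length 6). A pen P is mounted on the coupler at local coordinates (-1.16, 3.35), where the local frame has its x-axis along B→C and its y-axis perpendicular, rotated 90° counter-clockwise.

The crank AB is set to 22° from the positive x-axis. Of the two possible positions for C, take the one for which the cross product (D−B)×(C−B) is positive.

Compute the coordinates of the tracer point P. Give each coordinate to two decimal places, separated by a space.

0.25 2.26

A=(0,0), D=(8.00,0)
B = A + 4.00·(cos22°, sin22°) = (3.7087, 1.4984)
|BD| = 4.5454
circle(B,5.00) ∩ circle(D,6.00): a=1.0626, h=4.8858
  candidates: C₊=(6.3226,5.7608) cross=22.208; C₋=(3.1013,-3.4645) cross=-22.208
  mode + wants cross > 0 → take C=(6.3226,5.7608) (cross=22.208)
ex = (C−B)/|BC| = (0.5228,0.8525); ey = (-0.8525,0.5228)
P = B + -1.16·ex + 3.35·ey = (0.2465,2.2609)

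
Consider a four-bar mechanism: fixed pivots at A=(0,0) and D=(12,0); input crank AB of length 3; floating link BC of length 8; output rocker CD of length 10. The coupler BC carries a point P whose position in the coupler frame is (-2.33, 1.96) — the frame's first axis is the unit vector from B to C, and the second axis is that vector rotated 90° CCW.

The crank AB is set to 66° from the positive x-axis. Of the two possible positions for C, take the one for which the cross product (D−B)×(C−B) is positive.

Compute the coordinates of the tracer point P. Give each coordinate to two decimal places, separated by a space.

A=(0,0), D=(12.00,0)
B = A + 3.00·(cos66°, sin66°) = (1.2202, 2.7406)
|BD| = 11.1227
circle(B,8.00) ∩ circle(D,10.00): a=3.9431, h=6.9608
  candidates: C₊=(6.7568,8.5152) cross=77.423; C₋=(3.3266,-4.9771) cross=-77.423
  mode + wants cross > 0 → take C=(6.7568,8.5152) (cross=77.423)
ex = (C−B)/|BC| = (0.6921,0.7218); ey = (-0.7218,0.6921)
P = B + -2.33·ex + 1.96·ey = (-1.8071,2.4153)

-1.81 2.42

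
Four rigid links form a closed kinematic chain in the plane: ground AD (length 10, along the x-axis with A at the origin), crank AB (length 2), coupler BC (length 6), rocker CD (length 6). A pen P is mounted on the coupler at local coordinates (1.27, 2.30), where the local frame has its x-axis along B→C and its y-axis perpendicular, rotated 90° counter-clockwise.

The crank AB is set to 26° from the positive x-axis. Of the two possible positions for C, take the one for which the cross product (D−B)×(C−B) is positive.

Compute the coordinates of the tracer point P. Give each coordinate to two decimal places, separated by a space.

1.27 3.45

A=(0,0), D=(10.00,0)
B = A + 2.00·(cos26°, sin26°) = (1.7976, 0.8767)
|BD| = 8.2491
circle(B,6.00) ∩ circle(D,6.00): a=4.1246, h=4.3575
  candidates: C₊=(6.3619,4.7712) cross=35.946; C₋=(5.4357,-3.8945) cross=-35.946
  mode + wants cross > 0 → take C=(6.3619,4.7712) (cross=35.946)
ex = (C−B)/|BC| = (0.7607,0.6491); ey = (-0.6491,0.7607)
P = B + 1.27·ex + 2.30·ey = (1.2708,3.4507)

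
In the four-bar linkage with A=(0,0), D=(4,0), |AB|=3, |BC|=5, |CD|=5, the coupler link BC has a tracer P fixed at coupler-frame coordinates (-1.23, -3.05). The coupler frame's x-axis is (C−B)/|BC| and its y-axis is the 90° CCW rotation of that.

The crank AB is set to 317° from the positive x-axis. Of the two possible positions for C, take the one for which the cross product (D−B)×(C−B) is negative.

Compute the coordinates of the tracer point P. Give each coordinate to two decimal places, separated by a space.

-0.23 -4.27

A=(0,0), D=(4.00,0)
B = A + 3.00·(cos317°, sin317°) = (2.1941, -2.0460)
|BD| = 2.7290
circle(B,5.00) ∩ circle(D,5.00): a=1.3645, h=4.8102
  candidates: C₊=(-0.5093,2.1602) cross=13.127; C₋=(6.7033,-4.2062) cross=-13.127
  mode - wants cross < 0 → take C=(6.7033,-4.2062) (cross=-13.127)
ex = (C−B)/|BC| = (0.9019,-0.4320); ey = (0.4320,0.9019)
P = B + -1.23·ex + -3.05·ey = (-0.2329,-4.2653)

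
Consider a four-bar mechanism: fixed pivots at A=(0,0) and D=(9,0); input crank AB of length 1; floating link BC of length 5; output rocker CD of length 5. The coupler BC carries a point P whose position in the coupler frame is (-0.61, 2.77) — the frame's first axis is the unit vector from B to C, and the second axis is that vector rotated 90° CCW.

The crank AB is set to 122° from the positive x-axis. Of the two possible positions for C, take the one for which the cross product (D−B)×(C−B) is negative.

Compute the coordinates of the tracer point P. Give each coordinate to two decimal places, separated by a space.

-0.06 3.64

A=(0,0), D=(9.00,0)
B = A + 1.00·(cos122°, sin122°) = (-0.5299, 0.8480)
|BD| = 9.5676
circle(B,5.00) ∩ circle(D,5.00): a=4.7838, h=1.4544
  candidates: C₊=(4.3640,1.8727) cross=13.915; C₋=(4.1061,-1.0247) cross=-13.915
  mode - wants cross < 0 → take C=(4.1061,-1.0247) (cross=-13.915)
ex = (C−B)/|BC| = (0.9272,-0.3745); ey = (0.3745,0.9272)
P = B + -0.61·ex + 2.77·ey = (-0.0580,3.6449)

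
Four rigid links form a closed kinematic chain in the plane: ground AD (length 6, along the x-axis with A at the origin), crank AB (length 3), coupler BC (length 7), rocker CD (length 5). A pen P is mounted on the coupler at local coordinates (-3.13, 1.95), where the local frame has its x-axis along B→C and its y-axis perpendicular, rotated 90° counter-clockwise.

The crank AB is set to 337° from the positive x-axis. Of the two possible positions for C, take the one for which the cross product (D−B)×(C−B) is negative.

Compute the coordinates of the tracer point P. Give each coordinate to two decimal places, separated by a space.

0.59 1.81

A=(0,0), D=(6.00,0)
B = A + 3.00·(cos337°, sin337°) = (2.7615, -1.1722)
|BD| = 3.4441
circle(B,7.00) ∩ circle(D,5.00): a=5.2063, h=4.6792
  candidates: C₊=(6.0644,4.9996) cross=16.116; C₋=(9.2495,-3.8001) cross=-16.116
  mode - wants cross < 0 → take C=(9.2495,-3.8001) (cross=-16.116)
ex = (C−B)/|BC| = (0.9269,-0.3754); ey = (0.3754,0.9269)
P = B + -3.13·ex + 1.95·ey = (0.5925,1.8102)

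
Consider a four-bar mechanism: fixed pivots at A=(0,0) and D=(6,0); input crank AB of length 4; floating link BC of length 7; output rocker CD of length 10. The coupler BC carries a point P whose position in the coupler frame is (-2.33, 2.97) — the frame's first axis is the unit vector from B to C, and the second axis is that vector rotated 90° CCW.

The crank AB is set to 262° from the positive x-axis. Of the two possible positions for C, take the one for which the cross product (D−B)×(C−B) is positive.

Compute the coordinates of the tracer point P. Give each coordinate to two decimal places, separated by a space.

-2.14 -7.39

A=(0,0), D=(6.00,0)
B = A + 4.00·(cos262°, sin262°) = (-0.5567, -3.9611)
|BD| = 7.6603
circle(B,7.00) ∩ circle(D,10.00): a=0.5013, h=6.9820
  candidates: C₊=(-3.7379,2.2743) cross=53.484; C₋=(3.4827,-9.6780) cross=-53.484
  mode + wants cross > 0 → take C=(-3.7379,2.2743) (cross=53.484)
ex = (C−B)/|BC| = (-0.4545,0.8908); ey = (-0.8908,-0.4545)
P = B + -2.33·ex + 2.97·ey = (-2.1434,-7.3863)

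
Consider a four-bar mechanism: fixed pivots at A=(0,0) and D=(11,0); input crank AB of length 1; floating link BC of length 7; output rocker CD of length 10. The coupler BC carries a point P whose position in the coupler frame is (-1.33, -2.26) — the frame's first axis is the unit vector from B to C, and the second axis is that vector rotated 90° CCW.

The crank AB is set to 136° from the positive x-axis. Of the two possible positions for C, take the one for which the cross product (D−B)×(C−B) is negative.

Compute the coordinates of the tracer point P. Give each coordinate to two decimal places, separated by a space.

A=(0,0), D=(11.00,0)
B = A + 1.00·(cos136°, sin136°) = (-0.7193, 0.6947)
|BD| = 11.7399
circle(B,7.00) ∩ circle(D,10.00): a=3.6979, h=5.9435
  candidates: C₊=(3.3237,6.4090) cross=69.777; C₋=(2.6204,-5.4573) cross=-69.777
  mode - wants cross < 0 → take C=(2.6204,-5.4573) (cross=-69.777)
ex = (C−B)/|BC| = (0.4771,-0.8788); ey = (0.8788,0.4771)
P = B + -1.33·ex + -2.26·ey = (-3.3401,0.7853)

-3.34 0.79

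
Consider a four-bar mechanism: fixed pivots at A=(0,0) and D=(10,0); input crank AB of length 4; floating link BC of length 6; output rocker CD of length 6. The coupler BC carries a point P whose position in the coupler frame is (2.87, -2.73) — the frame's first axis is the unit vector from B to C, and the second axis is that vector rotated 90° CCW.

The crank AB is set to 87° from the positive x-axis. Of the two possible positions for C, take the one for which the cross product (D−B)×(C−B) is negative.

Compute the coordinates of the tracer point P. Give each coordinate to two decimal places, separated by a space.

A=(0,0), D=(10.00,0)
B = A + 4.00·(cos87°, sin87°) = (0.2093, 3.9945)
|BD| = 10.5742
circle(B,6.00) ∩ circle(D,6.00): a=5.2871, h=2.8367
  candidates: C₊=(6.1763,4.6237) cross=29.995; C₋=(4.0331,-0.6292) cross=-29.995
  mode - wants cross < 0 → take C=(4.0331,-0.6292) (cross=-29.995)
ex = (C−B)/|BC| = (0.6373,-0.7706); ey = (0.7706,0.6373)
P = B + 2.87·ex + -2.73·ey = (-0.0654,0.0430)

-0.07 0.04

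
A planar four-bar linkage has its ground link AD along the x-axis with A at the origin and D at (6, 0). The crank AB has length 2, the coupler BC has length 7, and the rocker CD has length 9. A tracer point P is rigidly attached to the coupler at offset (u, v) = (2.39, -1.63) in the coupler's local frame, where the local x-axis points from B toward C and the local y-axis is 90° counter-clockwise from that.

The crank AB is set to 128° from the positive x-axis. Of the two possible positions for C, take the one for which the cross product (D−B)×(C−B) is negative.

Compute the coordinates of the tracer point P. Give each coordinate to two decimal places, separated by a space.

-2.84 -0.83

A=(0,0), D=(6.00,0)
B = A + 2.00·(cos128°, sin128°) = (-1.2313, 1.5760)
|BD| = 7.4011
circle(B,7.00) ∩ circle(D,9.00): a=1.5387, h=6.8288
  candidates: C₊=(1.7262,7.9205) cross=50.540; C₋=(-1.1821,-5.4238) cross=-50.540
  mode - wants cross < 0 → take C=(-1.1821,-5.4238) (cross=-50.540)
ex = (C−B)/|BC| = (0.0070,-1.0000); ey = (1.0000,0.0070)
P = B + 2.39·ex + -1.63·ey = (-2.8445,-0.8254)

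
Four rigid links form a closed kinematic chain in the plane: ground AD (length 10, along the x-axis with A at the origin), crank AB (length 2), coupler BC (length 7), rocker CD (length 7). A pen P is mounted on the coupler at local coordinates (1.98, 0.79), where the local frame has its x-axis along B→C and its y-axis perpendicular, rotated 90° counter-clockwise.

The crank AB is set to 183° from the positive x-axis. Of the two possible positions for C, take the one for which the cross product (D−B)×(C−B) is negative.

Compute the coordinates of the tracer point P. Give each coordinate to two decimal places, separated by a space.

A=(0,0), D=(10.00,0)
B = A + 2.00·(cos183°, sin183°) = (-1.9973, -0.1047)
|BD| = 11.9977
circle(B,7.00) ∩ circle(D,7.00): a=5.9989, h=3.6075
  candidates: C₊=(3.9699,3.5550) cross=43.281; C₋=(4.0328,-3.6596) cross=-43.281
  mode - wants cross < 0 → take C=(4.0328,-3.6596) (cross=-43.281)
ex = (C−B)/|BC| = (0.8614,-0.5079); ey = (0.5079,0.8614)
P = B + 1.98·ex + 0.79·ey = (0.1096,-0.4297)

0.11 -0.43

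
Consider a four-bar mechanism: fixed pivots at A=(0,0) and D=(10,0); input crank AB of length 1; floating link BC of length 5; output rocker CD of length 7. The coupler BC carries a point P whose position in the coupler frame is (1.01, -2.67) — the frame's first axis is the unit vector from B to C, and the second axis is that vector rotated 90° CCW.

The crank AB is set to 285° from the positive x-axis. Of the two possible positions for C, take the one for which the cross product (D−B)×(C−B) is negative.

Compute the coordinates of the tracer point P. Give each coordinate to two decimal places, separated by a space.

-0.55 -3.70

A=(0,0), D=(10.00,0)
B = A + 1.00·(cos285°, sin285°) = (0.2588, -0.9659)
|BD| = 9.7890
circle(B,5.00) ∩ circle(D,7.00): a=3.6686, h=3.3973
  candidates: C₊=(3.5743,2.7767) cross=33.256; C₋=(4.2447,-3.9846) cross=-33.256
  mode - wants cross < 0 → take C=(4.2447,-3.9846) (cross=-33.256)
ex = (C−B)/|BC| = (0.7972,-0.6037); ey = (0.6037,0.7972)
P = B + 1.01·ex + -2.67·ey = (-0.5480,-3.7042)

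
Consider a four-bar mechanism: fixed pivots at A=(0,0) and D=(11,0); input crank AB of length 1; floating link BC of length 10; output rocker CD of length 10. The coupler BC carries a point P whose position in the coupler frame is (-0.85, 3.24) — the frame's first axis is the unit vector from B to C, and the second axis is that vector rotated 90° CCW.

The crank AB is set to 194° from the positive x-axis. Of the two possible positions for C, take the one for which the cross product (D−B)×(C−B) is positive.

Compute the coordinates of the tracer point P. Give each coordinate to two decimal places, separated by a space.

-4.10 0.95

A=(0,0), D=(11.00,0)
B = A + 1.00·(cos194°, sin194°) = (-0.9703, -0.2419)
|BD| = 11.9727
circle(B,10.00) ∩ circle(D,10.00): a=5.9864, h=8.0102
  candidates: C₊=(4.8530,7.8876) cross=95.904; C₋=(5.1767,-8.1295) cross=-95.904
  mode + wants cross > 0 → take C=(4.8530,7.8876) (cross=95.904)
ex = (C−B)/|BC| = (0.5823,0.8130); ey = (-0.8130,0.5823)
P = B + -0.85·ex + 3.24·ey = (-4.0992,0.9538)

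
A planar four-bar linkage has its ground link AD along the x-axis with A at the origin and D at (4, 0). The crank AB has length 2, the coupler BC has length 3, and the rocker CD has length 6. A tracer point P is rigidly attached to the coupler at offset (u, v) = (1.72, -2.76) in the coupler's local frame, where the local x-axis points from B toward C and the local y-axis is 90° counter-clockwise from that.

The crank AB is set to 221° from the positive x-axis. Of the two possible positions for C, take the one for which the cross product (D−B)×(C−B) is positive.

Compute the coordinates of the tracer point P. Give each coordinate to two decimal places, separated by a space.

A=(0,0), D=(4.00,0)
B = A + 2.00·(cos221°, sin221°) = (-1.5094, -1.3121)
|BD| = 5.6635
circle(B,3.00) ∩ circle(D,6.00): a=0.4481, h=2.9663
  candidates: C₊=(-1.7608,1.6773) cross=16.800; C₋=(-0.3863,-4.0940) cross=-16.800
  mode + wants cross > 0 → take C=(-1.7608,1.6773) (cross=16.800)
ex = (C−B)/|BC| = (-0.0838,0.9965); ey = (-0.9965,-0.0838)
P = B + 1.72·ex + -2.76·ey = (1.0968,0.6331)

1.10 0.63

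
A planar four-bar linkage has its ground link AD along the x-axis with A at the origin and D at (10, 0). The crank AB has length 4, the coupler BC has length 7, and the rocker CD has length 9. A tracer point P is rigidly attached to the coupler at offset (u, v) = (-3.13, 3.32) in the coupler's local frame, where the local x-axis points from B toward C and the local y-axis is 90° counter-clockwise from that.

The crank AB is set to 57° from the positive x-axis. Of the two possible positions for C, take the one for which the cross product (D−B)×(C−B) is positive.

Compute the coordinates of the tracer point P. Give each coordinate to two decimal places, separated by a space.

A=(0,0), D=(10.00,0)
B = A + 4.00·(cos57°, sin57°) = (2.1786, 3.3547)
|BD| = 8.5105
circle(B,7.00) ∩ circle(D,9.00): a=2.3752, h=6.5847
  candidates: C₊=(6.9570,8.4700) cross=56.039; C₋=(1.7659,-3.6331) cross=-56.039
  mode + wants cross > 0 → take C=(6.9570,8.4700) (cross=56.039)
ex = (C−B)/|BC| = (0.6826,0.7308); ey = (-0.7308,0.6826)
P = B + -3.13·ex + 3.32·ey = (-2.3842,3.3338)

-2.38 3.33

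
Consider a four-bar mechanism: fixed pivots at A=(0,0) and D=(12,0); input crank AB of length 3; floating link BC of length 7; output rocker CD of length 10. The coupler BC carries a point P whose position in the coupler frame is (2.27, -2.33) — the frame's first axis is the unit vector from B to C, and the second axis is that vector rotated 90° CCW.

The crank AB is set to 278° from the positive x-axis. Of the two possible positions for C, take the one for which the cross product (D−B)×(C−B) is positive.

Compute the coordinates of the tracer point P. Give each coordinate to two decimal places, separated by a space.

A=(0,0), D=(12.00,0)
B = A + 3.00·(cos278°, sin278°) = (0.4175, -2.9708)
|BD| = 11.9574
circle(B,7.00) ∩ circle(D,10.00): a=3.8461, h=5.8487
  candidates: C₊=(2.6900,3.6501) cross=69.935; C₋=(5.5962,-7.6805) cross=-69.935
  mode + wants cross > 0 → take C=(2.6900,3.6501) (cross=69.935)
ex = (C−B)/|BC| = (0.3246,0.9458); ey = (-0.9458,0.3246)
P = B + 2.27·ex + -2.33·ey = (3.3582,-1.5801)

3.36 -1.58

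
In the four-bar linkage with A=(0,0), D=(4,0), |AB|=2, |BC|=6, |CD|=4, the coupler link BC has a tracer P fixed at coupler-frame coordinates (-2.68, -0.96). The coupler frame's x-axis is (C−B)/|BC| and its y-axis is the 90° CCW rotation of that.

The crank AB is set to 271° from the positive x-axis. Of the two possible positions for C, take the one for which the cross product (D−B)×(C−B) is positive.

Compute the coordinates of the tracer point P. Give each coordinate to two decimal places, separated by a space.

-0.05 -4.85

A=(0,0), D=(4.00,0)
B = A + 2.00·(cos271°, sin271°) = (0.0349, -1.9997)
|BD| = 4.4408
circle(B,6.00) ∩ circle(D,4.00): a=4.4722, h=3.9999
  candidates: C₊=(2.2269,3.5856) cross=17.763; C₋=(5.8292,-3.5572) cross=-17.763
  mode + wants cross > 0 → take C=(2.2269,3.5856) (cross=17.763)
ex = (C−B)/|BC| = (0.3653,0.9309); ey = (-0.9309,0.3653)
P = B + -2.68·ex + -0.96·ey = (-0.0506,-4.8452)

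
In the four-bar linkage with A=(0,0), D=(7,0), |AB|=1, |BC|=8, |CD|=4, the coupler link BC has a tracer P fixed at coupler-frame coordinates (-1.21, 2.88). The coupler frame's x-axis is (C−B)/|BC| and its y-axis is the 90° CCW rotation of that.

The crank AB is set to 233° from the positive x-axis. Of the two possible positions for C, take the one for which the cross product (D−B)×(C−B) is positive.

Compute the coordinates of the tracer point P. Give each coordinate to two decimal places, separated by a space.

-3.26 0.84

A=(0,0), D=(7.00,0)
B = A + 1.00·(cos233°, sin233°) = (-0.6018, -0.7986)
|BD| = 7.6437
circle(B,8.00) ∩ circle(D,4.00): a=6.9617, h=3.9414
  candidates: C₊=(5.9100,3.8486) cross=30.127; C₋=(6.7336,-3.9911) cross=-30.127
  mode + wants cross > 0 → take C=(5.9100,3.8486) (cross=30.127)
ex = (C−B)/|BC| = (0.8140,0.5809); ey = (-0.5809,0.8140)
P = B + -1.21·ex + 2.88·ey = (-3.2597,0.8427)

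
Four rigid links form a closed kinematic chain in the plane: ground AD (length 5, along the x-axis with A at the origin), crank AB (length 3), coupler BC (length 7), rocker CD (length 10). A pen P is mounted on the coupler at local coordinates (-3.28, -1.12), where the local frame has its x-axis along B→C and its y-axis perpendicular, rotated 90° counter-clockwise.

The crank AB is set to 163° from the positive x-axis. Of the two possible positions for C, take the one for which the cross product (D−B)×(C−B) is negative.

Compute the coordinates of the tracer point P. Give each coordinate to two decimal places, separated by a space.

-3.97 4.16

A=(0,0), D=(5.00,0)
B = A + 3.00·(cos163°, sin163°) = (-2.8689, 0.8771)
|BD| = 7.9176
circle(B,7.00) ∩ circle(D,10.00): a=0.7382, h=6.9610
  candidates: C₊=(-1.3642,7.7135) cross=55.115; C₋=(-2.9064,-6.1228) cross=-55.115
  mode - wants cross < 0 → take C=(-2.9064,-6.1228) (cross=-55.115)
ex = (C−B)/|BC| = (-0.0054,-1.0000); ey = (1.0000,-0.0054)
P = B + -3.28·ex + -1.12·ey = (-3.9713,4.1631)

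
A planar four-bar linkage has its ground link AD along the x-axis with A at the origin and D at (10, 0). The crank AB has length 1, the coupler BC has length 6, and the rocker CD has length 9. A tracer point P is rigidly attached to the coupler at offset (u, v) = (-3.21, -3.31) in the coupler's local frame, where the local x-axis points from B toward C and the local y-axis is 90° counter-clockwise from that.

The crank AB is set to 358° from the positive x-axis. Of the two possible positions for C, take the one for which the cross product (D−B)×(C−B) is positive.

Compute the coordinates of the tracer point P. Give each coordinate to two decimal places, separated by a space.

3.07 -4.16

A=(0,0), D=(10.00,0)
B = A + 1.00·(cos358°, sin358°) = (0.9994, -0.0349)
|BD| = 9.0007
circle(B,6.00) ∩ circle(D,9.00): a=2.0005, h=5.6567
  candidates: C₊=(2.9780,5.6295) cross=50.914; C₋=(3.0218,-5.6838) cross=-50.914
  mode + wants cross > 0 → take C=(2.9780,5.6295) (cross=50.914)
ex = (C−B)/|BC| = (0.3298,0.9441); ey = (-0.9441,0.3298)
P = B + -3.21·ex + -3.31·ey = (3.0657,-4.1569)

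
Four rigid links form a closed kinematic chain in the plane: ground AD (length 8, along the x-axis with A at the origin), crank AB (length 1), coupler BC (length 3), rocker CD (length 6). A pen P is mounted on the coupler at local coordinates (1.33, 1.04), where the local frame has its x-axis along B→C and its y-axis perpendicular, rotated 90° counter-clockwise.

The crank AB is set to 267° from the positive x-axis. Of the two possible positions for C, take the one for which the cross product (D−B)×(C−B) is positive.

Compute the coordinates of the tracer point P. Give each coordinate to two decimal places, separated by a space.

0.18 0.67

A=(0,0), D=(8.00,0)
B = A + 1.00·(cos267°, sin267°) = (-0.0523, -0.9986)
|BD| = 8.1140
circle(B,3.00) ∩ circle(D,6.00): a=2.3932, h=1.8090
  candidates: C₊=(2.1001,1.0912) cross=14.678; C₋=(2.5453,-2.4993) cross=-14.678
  mode + wants cross > 0 → take C=(2.1001,1.0912) (cross=14.678)
ex = (C−B)/|BC| = (0.7175,0.6966); ey = (-0.6966,0.7175)
P = B + 1.33·ex + 1.04·ey = (0.1774,0.6740)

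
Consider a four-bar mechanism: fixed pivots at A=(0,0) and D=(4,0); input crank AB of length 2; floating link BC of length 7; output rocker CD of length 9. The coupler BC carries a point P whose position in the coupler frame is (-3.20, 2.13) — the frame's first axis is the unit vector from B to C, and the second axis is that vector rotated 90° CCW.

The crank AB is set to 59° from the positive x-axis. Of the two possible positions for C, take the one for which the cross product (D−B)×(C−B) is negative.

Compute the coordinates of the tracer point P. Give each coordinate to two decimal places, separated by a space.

A=(0,0), D=(4.00,0)
B = A + 2.00·(cos59°, sin59°) = (1.0301, 1.7143)
|BD| = 3.4292
circle(B,7.00) ∩ circle(D,9.00): a=-2.9512, h=6.3475
  candidates: C₊=(1.6474,8.6871) cross=21.767; C₋=(-4.6991,-2.3076) cross=-21.767
  mode - wants cross < 0 → take C=(-4.6991,-2.3076) (cross=-21.767)
ex = (C−B)/|BC| = (-0.8185,-0.5746); ey = (0.5746,-0.8185)
P = B + -3.20·ex + 2.13·ey = (4.8730,1.8096)

4.87 1.81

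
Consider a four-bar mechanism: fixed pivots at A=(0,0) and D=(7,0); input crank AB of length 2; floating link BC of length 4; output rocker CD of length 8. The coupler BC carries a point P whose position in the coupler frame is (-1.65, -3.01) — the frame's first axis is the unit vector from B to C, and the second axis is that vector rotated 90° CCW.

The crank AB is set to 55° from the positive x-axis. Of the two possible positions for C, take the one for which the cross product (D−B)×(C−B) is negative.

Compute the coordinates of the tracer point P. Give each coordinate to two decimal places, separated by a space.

-0.70 4.53

A=(0,0), D=(7.00,0)
B = A + 2.00·(cos55°, sin55°) = (1.1472, 1.6383)
|BD| = 6.0778
circle(B,4.00) ∩ circle(D,8.00): a=-0.9099, h=3.8951
  candidates: C₊=(1.3209,5.6345) cross=23.674; C₋=(-0.7790,-1.8674) cross=-23.674
  mode - wants cross < 0 → take C=(-0.7790,-1.8674) (cross=-23.674)
ex = (C−B)/|BC| = (-0.4815,-0.8764); ey = (0.8764,-0.4815)
P = B + -1.65·ex + -3.01·ey = (-0.6963,4.5338)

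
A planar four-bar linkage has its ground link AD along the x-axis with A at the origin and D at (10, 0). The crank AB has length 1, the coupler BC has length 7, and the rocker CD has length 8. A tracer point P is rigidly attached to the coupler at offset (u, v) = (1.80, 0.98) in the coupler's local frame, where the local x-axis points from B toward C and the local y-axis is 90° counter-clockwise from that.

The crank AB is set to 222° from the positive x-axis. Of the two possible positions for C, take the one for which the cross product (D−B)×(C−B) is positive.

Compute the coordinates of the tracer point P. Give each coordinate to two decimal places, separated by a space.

A=(0,0), D=(10.00,0)
B = A + 1.00·(cos222°, sin222°) = (-0.7431, -0.6691)
|BD| = 10.7640
circle(B,7.00) ∩ circle(D,8.00): a=4.6852, h=5.2008
  candidates: C₊=(3.6097,4.8129) cross=55.982; C₋=(4.2563,-5.5687) cross=-55.982
  mode + wants cross > 0 → take C=(3.6097,4.8129) (cross=55.982)
ex = (C−B)/|BC| = (0.6218,0.7831); ey = (-0.7831,0.6218)
P = B + 1.80·ex + 0.98·ey = (-0.3913,1.3499)

-0.39 1.35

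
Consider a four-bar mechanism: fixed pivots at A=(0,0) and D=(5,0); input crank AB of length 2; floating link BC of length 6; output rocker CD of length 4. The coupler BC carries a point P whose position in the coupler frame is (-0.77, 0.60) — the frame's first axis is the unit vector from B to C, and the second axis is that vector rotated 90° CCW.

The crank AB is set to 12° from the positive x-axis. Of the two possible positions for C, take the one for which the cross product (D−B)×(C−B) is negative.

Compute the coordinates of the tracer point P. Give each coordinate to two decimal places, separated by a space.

A=(0,0), D=(5.00,0)
B = A + 2.00·(cos12°, sin12°) = (1.9563, 0.4158)
|BD| = 3.0720
circle(B,6.00) ∩ circle(D,4.00): a=4.7912, h=3.6117
  candidates: C₊=(7.1923,3.3457) cross=11.095; C₋=(6.2145,-3.8112) cross=-11.095
  mode - wants cross < 0 → take C=(6.2145,-3.8112) (cross=-11.095)
ex = (C−B)/|BC| = (0.7097,-0.7045); ey = (0.7045,0.7097)
P = B + -0.77·ex + 0.60·ey = (1.8325,1.3841)

1.83 1.38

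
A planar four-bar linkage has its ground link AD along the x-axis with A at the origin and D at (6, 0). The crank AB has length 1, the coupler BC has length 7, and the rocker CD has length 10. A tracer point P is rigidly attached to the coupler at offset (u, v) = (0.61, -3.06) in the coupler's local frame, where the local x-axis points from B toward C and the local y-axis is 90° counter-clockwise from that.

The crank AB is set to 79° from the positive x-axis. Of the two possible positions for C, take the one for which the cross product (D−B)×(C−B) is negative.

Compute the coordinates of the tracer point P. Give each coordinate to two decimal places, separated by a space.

-2.88 1.51

A=(0,0), D=(6.00,0)
B = A + 1.00·(cos79°, sin79°) = (0.1908, 0.9816)
|BD| = 5.8915
circle(B,7.00) ∩ circle(D,10.00): a=-1.3825, h=6.8621
  candidates: C₊=(-0.0290,7.9782) cross=40.429; C₋=(-2.3157,-5.5542) cross=-40.429
  mode - wants cross < 0 → take C=(-2.3157,-5.5542) (cross=-40.429)
ex = (C−B)/|BC| = (-0.3581,-0.9337); ey = (0.9337,-0.3581)
P = B + 0.61·ex + -3.06·ey = (-2.8847,1.5078)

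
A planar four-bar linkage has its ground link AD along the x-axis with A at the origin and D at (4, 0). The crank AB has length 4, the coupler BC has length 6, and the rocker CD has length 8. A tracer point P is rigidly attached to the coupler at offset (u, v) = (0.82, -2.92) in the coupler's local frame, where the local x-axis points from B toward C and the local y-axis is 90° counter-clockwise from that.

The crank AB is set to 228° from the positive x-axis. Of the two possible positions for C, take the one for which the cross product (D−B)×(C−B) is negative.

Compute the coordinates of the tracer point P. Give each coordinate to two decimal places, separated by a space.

A=(0,0), D=(4.00,0)
B = A + 4.00·(cos228°, sin228°) = (-2.6765, -2.9726)
|BD| = 7.3084
circle(B,6.00) ∩ circle(D,8.00): a=1.7386, h=5.7426
  candidates: C₊=(-3.4240,2.9807) cross=41.969; C₋=(1.2475,-7.5116) cross=-41.969
  mode - wants cross < 0 → take C=(1.2475,-7.5116) (cross=-41.969)
ex = (C−B)/|BC| = (0.6540,-0.7565); ey = (0.7565,0.6540)
P = B + 0.82·ex + -2.92·ey = (-4.3492,-5.5026)

-4.35 -5.50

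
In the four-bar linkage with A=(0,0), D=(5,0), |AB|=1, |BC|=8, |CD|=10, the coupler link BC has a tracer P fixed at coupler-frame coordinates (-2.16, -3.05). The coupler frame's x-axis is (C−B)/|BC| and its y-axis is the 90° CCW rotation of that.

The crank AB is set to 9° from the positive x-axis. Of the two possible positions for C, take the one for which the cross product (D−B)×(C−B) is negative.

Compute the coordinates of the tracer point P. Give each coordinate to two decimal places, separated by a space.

A=(0,0), D=(5.00,0)
B = A + 1.00·(cos9°, sin9°) = (0.9877, 0.1564)
|BD| = 4.0154
circle(B,8.00) ∩ circle(D,10.00): a=-2.4751, h=7.6075
  candidates: C₊=(-1.1892,7.8546) cross=30.547; C₋=(-1.7819,-7.3488) cross=-30.547
  mode - wants cross < 0 → take C=(-1.7819,-7.3488) (cross=-30.547)
ex = (C−B)/|BC| = (-0.3462,-0.9382); ey = (0.9382,-0.3462)
P = B + -2.16·ex + -3.05·ey = (-1.1259,3.2388)

-1.13 3.24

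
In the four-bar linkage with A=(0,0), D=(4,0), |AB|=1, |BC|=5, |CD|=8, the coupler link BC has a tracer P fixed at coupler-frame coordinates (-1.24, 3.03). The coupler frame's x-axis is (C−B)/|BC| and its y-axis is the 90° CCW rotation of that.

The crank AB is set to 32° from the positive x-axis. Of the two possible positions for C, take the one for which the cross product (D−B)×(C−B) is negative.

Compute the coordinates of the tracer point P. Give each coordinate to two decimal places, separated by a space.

2.89 -2.03

A=(0,0), D=(4.00,0)
B = A + 1.00·(cos32°, sin32°) = (0.8480, 0.5299)
|BD| = 3.1962
circle(B,5.00) ∩ circle(D,8.00): a=-4.5029, h=2.1734
  candidates: C₊=(-3.2322,3.4198) cross=6.947; C₋=(-3.9529,-0.8668) cross=-6.947
  mode - wants cross < 0 → take C=(-3.9529,-0.8668) (cross=-6.947)
ex = (C−B)/|BC| = (-0.9602,-0.2793); ey = (0.2793,-0.9602)
P = B + -1.24·ex + 3.03·ey = (2.8851,-2.0331)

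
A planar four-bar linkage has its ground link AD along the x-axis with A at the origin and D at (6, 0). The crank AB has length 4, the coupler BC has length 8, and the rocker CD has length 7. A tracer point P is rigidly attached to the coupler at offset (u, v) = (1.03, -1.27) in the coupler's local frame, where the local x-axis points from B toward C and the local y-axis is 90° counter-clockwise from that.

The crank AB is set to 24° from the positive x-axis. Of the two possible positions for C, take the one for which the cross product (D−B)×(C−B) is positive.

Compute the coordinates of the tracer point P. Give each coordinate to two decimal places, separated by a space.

A=(0,0), D=(6.00,0)
B = A + 4.00·(cos24°, sin24°) = (3.6542, 1.6269)
|BD| = 2.8548
circle(B,8.00) ∩ circle(D,7.00): a=4.0546, h=6.8964
  candidates: C₊=(10.9161,4.9831) cross=19.688; C₋=(3.0556,-6.3506) cross=-19.688
  mode + wants cross > 0 → take C=(10.9161,4.9831) (cross=19.688)
ex = (C−B)/|BC| = (0.9077,0.4195); ey = (-0.4195,0.9077)
P = B + 1.03·ex + -1.27·ey = (5.1220,0.9062)

5.12 0.91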